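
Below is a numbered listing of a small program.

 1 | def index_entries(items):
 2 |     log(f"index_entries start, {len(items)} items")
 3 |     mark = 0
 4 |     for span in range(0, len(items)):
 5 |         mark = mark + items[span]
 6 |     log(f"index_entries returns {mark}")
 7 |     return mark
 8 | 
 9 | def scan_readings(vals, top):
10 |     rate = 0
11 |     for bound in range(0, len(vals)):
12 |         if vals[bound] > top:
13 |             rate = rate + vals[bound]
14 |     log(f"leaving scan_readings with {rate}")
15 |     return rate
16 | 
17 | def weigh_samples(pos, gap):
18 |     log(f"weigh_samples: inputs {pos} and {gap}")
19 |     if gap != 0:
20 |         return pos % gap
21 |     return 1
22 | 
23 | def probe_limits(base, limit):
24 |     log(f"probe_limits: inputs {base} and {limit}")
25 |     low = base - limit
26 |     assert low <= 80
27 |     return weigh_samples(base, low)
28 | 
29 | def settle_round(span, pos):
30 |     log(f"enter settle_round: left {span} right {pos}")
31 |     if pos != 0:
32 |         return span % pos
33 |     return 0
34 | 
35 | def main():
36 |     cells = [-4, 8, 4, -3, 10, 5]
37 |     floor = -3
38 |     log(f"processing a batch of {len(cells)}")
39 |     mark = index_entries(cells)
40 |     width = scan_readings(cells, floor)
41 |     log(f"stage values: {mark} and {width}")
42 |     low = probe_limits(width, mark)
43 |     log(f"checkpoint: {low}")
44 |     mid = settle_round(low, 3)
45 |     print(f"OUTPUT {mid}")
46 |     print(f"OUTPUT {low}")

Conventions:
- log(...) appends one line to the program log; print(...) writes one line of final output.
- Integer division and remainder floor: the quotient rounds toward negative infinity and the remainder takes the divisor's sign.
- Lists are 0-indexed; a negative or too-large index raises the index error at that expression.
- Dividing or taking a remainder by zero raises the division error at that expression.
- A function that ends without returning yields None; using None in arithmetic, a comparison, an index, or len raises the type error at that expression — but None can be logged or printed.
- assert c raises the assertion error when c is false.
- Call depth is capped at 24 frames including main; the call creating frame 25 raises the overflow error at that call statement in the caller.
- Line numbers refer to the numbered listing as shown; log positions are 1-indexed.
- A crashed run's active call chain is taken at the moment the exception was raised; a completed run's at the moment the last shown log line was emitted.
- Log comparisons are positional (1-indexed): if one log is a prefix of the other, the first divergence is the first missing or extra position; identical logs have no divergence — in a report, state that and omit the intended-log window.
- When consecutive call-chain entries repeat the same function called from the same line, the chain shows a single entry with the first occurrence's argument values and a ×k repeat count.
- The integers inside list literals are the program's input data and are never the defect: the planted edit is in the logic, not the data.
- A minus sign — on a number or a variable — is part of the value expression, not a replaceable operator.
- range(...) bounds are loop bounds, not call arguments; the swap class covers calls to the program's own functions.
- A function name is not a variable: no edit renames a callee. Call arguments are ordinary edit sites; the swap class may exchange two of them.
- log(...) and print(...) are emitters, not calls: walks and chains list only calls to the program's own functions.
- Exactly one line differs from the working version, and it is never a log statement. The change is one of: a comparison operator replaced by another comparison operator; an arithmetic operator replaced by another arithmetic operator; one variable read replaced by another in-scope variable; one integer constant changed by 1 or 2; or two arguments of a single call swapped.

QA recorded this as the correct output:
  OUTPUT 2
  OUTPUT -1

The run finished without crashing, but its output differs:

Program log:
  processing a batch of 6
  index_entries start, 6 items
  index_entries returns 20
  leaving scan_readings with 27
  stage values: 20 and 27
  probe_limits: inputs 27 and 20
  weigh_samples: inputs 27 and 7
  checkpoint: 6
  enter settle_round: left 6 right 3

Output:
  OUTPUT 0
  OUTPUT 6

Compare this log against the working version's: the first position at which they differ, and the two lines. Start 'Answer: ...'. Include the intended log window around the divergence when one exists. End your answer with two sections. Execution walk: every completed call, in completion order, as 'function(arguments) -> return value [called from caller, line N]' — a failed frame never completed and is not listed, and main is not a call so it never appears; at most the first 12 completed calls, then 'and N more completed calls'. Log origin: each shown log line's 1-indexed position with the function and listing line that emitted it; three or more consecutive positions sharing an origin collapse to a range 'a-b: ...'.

Answer: position 6 — the shown line 'probe_limits: inputs 27 and 20' should read 'probe_limits: inputs 20 and 27'.
Intended log window:
  4: leaving scan_readings with 27
  5: stage values: 20 and 27
  6: probe_limits: inputs 20 and 27
  7: weigh_samples: inputs 20 and -7
Execution walk:
  index_entries([-4, 8, 4, -3, 10, 5]) -> 20  [called from main, line 39]
  scan_readings([-4, 8, 4, -3, 10, 5], -3) -> 27  [called from main, line 40]
  weigh_samples(27, 7) -> 6  [called from probe_limits, line 27]
  probe_limits(27, 20) -> 6  [called from main, line 42]
  settle_round(6, 3) -> 0  [called from main, line 44]
Origin of each log line:
  1 — main, line 38
  2 — index_entries, line 2
  3 — index_entries, line 6
  4 — scan_readings, line 14
  5 — main, line 41
  6 — probe_limits, line 24
  7 — weigh_samples, line 18
  8 — main, line 43
  9 — settle_round, line 30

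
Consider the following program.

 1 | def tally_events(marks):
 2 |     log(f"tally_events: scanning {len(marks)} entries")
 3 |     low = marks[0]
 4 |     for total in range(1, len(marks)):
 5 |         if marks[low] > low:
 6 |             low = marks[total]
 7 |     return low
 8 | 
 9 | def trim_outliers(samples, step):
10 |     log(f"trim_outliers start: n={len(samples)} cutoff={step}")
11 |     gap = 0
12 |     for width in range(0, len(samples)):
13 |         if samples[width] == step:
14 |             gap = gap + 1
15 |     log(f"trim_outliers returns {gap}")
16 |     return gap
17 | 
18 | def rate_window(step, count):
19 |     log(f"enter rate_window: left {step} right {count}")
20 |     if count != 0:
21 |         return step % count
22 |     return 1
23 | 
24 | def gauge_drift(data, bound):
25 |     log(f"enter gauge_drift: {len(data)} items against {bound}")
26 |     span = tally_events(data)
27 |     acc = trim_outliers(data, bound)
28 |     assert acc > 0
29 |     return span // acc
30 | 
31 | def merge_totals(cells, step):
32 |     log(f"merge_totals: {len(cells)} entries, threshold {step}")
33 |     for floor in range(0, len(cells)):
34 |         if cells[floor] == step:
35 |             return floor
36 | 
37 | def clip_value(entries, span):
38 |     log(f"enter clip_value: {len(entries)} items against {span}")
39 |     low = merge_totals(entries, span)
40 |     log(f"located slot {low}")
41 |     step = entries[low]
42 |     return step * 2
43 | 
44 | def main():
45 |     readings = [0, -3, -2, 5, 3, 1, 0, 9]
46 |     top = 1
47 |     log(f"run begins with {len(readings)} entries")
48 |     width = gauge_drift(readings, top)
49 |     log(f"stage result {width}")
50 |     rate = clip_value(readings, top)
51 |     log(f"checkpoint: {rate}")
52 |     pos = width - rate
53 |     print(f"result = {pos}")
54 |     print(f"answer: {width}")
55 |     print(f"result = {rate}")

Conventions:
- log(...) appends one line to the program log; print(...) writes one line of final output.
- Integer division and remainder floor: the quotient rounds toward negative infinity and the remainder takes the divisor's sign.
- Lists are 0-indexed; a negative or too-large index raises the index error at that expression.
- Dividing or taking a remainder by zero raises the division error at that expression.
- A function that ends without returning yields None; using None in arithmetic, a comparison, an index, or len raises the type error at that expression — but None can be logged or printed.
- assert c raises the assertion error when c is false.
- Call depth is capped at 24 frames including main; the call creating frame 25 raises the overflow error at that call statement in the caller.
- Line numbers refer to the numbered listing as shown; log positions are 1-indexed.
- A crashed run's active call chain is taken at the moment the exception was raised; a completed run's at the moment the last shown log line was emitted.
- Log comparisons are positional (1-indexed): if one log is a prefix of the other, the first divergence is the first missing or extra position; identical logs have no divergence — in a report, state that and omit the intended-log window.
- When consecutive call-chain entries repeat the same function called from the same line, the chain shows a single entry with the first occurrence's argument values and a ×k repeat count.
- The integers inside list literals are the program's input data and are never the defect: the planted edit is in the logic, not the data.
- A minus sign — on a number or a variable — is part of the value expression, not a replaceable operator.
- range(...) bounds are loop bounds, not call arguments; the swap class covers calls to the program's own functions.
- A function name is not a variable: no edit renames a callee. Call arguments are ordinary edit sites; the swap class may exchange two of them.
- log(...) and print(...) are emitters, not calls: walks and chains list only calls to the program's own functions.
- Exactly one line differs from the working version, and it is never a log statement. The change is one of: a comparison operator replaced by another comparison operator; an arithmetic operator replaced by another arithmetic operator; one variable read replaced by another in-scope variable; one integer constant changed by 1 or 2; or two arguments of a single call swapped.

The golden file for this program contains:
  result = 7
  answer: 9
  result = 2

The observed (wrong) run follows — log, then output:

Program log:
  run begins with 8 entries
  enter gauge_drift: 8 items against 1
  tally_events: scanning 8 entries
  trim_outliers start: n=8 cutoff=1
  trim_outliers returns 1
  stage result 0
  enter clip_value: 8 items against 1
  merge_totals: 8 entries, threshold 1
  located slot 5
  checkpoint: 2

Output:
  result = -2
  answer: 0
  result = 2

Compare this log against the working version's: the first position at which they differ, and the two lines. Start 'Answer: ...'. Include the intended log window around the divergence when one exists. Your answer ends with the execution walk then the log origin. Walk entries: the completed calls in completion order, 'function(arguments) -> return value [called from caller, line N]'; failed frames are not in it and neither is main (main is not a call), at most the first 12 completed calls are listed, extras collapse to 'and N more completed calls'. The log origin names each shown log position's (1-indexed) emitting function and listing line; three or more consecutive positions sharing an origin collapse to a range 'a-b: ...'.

Answer: at position 6 the run shows 'stage result 0' where the working version logs 'stage result 9'.
Intended log window:
  4: trim_outliers start: n=8 cutoff=1
  5: trim_outliers returns 1
  6: stage result 9
  7: enter clip_value: 8 items against 1
Execution walk:
  tally_events([0, -3, -2, 5, 3, 1, 0, 9]) -> 0  [called from gauge_drift, line 26]
  trim_outliers([0, -3, -2, 5, 3, 1, 0, 9], 1) -> 1  [called from gauge_drift, line 27]
  gauge_drift([0, -3, -2, 5, 3, 1, 0, 9], 1) -> 0  [called from main, line 48]
  merge_totals([0, -3, -2, 5, 3, 1, 0, 9], 1) -> 5  [called from clip_value, line 39]
  clip_value([0, -3, -2, 5, 3, 1, 0, 9], 1) -> 2  [called from main, line 50]
Log origin:
  1: from main, line 47
  2: from gauge_drift, line 25
  3: from tally_events, line 2
  4: from trim_outliers, line 10
  5: from trim_outliers, line 15
  6: from main, line 49
  7: from clip_value, line 38
  8: from merge_totals, line 32
  9: from clip_value, line 40
  10: from main, line 51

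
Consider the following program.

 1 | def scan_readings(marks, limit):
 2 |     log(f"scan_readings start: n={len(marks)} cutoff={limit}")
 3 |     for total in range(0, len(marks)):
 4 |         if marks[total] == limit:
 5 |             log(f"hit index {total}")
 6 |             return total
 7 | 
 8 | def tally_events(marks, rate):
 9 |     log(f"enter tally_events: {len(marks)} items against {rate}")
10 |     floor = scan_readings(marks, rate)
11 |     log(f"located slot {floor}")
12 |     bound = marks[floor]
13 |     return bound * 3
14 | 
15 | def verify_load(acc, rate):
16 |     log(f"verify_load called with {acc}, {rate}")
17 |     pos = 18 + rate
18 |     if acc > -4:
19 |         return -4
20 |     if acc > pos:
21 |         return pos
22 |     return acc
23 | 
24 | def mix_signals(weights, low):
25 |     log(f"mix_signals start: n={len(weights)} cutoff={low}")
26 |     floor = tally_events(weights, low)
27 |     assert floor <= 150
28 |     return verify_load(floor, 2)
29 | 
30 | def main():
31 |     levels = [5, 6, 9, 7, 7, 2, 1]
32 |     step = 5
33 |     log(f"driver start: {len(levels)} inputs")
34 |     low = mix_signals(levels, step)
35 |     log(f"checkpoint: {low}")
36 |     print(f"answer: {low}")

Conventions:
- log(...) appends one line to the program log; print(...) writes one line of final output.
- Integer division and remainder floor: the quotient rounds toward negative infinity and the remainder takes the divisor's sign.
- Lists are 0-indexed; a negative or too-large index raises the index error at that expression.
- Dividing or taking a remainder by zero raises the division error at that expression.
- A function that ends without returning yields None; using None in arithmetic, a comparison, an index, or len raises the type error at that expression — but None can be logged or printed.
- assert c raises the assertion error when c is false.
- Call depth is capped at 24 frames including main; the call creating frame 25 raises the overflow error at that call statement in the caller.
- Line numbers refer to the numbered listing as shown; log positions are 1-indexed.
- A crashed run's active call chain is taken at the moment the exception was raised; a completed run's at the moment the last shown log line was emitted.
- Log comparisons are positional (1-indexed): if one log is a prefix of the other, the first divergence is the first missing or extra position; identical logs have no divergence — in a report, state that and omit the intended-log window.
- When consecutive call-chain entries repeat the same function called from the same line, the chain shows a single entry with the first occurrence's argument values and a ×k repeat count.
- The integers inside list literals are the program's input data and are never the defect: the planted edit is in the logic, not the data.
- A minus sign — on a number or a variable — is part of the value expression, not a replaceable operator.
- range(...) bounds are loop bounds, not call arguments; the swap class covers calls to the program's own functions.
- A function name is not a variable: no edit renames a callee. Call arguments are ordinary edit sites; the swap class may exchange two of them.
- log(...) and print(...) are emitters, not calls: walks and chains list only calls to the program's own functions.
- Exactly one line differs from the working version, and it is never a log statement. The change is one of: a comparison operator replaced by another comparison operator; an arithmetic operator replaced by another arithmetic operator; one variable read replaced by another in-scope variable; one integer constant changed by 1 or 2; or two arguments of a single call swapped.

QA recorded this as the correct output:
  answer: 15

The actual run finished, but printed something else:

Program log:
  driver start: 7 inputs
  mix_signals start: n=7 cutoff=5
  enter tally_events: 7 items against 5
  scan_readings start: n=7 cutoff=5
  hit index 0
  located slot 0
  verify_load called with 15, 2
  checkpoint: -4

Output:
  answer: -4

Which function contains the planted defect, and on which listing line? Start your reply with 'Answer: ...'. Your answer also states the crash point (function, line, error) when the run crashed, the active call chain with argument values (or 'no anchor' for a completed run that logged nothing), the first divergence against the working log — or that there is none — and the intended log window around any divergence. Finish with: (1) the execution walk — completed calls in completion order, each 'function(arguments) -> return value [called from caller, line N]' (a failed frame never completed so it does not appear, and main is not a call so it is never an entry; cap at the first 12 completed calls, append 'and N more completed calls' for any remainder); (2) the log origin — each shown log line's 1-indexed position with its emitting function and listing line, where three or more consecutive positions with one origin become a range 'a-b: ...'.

Answer: the defect is in verify_load at line 18.
Key observation: At log position 8 the runs split — shown 'checkpoint: -4', but the working version logs 'checkpoint: 15'.
Call chain: main.
First divergence: position 8; shown 'checkpoint: -4' vs intended 'checkpoint: 15'.
Intended log window:
  6: located slot 0
  7: verify_load called with 15, 2
  8: checkpoint: 15
Execution walk:
  scan_readings([5, 6, 9, 7, 7, 2, 1], 5) -> 0  [called from tally_events, line 10]
  tally_events([5, 6, 9, 7, 7, 2, 1], 5) -> 15  [called from mix_signals, line 26]
  verify_load(15, 2) -> -4  [called from mix_signals, line 28]
  mix_signals([5, 6, 9, 7, 7, 2, 1], 5) -> -4  [called from main, line 34]
Log line origins:
  1: emitted by main (line 33)
  2: emitted by mix_signals (line 25)
  3: emitted by tally_events (line 9)
  4: emitted by scan_readings (line 2)
  5: emitted by scan_readings (line 5)
  6: emitted by tally_events (line 11)
  7: emitted by verify_load (line 16)
  8: emitted by main (line 35)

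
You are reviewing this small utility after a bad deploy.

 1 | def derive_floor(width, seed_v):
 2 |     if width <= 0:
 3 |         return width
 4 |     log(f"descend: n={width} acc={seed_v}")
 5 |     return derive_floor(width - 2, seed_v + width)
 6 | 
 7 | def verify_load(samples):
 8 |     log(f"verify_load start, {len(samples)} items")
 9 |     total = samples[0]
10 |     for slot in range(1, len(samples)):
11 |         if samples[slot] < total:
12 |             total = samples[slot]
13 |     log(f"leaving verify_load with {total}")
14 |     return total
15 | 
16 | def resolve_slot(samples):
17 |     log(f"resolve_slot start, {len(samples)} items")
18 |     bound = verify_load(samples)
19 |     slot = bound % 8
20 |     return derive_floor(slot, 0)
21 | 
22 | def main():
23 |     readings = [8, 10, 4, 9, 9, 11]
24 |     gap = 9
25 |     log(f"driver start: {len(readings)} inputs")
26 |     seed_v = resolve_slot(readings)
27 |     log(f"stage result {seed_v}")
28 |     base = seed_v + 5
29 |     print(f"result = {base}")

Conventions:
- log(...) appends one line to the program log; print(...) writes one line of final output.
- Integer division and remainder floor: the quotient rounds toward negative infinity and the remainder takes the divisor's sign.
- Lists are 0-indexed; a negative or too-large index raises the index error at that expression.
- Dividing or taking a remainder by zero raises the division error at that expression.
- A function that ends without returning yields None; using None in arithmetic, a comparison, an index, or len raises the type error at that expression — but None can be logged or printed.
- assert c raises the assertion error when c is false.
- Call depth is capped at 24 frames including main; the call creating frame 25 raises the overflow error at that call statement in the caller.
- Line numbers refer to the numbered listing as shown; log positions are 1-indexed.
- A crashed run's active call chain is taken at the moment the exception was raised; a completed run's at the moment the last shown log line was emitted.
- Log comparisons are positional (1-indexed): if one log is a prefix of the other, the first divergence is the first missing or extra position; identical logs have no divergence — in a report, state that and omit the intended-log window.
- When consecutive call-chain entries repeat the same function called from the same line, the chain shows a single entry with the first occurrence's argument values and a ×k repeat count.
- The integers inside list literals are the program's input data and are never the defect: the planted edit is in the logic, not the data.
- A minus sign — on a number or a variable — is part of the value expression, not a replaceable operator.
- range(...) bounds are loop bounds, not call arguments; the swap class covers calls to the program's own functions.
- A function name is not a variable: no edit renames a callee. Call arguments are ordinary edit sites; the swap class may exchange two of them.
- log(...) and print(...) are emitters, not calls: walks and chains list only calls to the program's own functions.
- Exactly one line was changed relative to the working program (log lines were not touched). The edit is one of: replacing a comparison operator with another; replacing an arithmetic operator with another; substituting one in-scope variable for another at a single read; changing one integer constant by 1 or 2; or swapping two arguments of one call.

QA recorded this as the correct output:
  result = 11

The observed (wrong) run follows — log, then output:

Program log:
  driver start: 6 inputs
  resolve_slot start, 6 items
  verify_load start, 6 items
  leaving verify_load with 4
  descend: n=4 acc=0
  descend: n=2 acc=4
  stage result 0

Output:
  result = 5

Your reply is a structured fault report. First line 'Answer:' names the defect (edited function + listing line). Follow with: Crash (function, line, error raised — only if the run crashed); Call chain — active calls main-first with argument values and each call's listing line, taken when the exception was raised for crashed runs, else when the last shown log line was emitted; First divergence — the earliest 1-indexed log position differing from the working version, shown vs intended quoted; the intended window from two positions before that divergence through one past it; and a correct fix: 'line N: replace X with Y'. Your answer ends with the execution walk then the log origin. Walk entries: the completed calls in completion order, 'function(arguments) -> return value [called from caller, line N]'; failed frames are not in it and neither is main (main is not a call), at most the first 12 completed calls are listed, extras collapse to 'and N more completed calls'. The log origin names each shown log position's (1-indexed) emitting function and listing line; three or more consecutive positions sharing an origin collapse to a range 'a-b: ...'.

Answer: the defect is in derive_floor at line 3.
Key fact: At log position 7 the runs split — shown 'stage result 0', but the working version logs 'stage result 6'.
Call chain: main.
First divergence: position 7 — the shown line 'stage result 0' should read 'stage result 6'.
Intended log window:
  5: descend: n=4 acc=0
  6: descend: n=2 acc=4
  7: stage result 6
Execution walk:
  verify_load([8, 10, 4, 9, 9, 11]) -> 4  [called from resolve_slot, line 18]
  derive_floor(0, 6) -> 0  [called from derive_floor, line 5]
  derive_floor(2, 4) -> 0  [called from derive_floor, line 5]
  derive_floor(4, 0) -> 0  [called from resolve_slot, line 20]
  resolve_slot([8, 10, 4, 9, 9, 11]) -> 0  [called from main, line 26]
Origin of each log line:
  1: from main, line 25
  2: from resolve_slot, line 17
  3: from verify_load, line 8
  4: from verify_load, line 13
  5: from derive_floor, line 4
  6: from derive_floor, line 4
  7: from main, line 27
A correct fix: line 3: replace `width` with `seed_v`.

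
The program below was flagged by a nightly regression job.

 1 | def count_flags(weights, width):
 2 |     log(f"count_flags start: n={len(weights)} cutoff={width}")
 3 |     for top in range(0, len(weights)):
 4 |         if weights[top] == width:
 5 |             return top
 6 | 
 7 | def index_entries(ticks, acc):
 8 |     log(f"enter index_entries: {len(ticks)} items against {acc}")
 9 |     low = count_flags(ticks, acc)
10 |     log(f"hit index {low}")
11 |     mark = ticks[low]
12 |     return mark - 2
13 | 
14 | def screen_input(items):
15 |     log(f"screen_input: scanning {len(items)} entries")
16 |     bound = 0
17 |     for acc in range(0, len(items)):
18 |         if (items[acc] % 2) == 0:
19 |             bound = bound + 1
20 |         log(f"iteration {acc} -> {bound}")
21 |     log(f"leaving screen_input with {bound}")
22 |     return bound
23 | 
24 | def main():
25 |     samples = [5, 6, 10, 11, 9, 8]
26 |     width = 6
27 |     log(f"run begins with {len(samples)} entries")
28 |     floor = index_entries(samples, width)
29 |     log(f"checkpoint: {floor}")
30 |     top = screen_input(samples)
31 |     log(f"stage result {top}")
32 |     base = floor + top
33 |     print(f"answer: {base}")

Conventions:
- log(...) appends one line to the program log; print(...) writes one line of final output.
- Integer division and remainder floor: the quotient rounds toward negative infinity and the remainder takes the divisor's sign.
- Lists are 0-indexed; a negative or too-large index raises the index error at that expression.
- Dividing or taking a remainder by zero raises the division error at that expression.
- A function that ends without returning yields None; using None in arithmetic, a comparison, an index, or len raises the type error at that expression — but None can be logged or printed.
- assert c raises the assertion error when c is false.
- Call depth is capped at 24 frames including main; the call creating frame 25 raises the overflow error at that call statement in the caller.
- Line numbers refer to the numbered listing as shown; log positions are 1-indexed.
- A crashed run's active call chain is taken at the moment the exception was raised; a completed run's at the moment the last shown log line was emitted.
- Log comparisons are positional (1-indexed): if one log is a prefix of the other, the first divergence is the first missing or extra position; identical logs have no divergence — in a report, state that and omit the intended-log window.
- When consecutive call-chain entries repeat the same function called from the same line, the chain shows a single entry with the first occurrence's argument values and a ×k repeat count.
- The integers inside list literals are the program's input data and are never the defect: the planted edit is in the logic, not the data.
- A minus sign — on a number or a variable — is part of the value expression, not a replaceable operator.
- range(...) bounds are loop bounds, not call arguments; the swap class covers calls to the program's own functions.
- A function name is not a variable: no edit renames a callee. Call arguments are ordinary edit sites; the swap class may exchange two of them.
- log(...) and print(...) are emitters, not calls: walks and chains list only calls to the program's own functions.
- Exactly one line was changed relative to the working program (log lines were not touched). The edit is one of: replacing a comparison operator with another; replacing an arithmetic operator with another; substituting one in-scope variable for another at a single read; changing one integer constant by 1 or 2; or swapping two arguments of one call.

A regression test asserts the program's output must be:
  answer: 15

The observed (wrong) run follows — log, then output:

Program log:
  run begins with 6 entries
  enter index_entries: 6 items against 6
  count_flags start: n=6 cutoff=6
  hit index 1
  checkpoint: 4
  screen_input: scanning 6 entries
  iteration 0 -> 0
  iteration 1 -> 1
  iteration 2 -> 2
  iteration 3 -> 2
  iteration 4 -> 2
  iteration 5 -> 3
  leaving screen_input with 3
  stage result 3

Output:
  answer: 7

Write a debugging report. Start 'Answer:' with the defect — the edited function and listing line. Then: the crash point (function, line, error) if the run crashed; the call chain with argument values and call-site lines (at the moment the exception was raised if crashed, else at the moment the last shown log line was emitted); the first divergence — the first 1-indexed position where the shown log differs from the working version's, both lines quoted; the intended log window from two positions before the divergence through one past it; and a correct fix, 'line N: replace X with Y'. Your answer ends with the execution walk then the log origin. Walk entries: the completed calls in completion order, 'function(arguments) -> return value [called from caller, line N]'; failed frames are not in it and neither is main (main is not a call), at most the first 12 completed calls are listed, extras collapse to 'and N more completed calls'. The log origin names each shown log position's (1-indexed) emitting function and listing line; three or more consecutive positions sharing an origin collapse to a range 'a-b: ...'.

Answer: the defect is in index_entries at line 12.
Key fact: At log position 5 the runs split — shown 'checkpoint: 4', but the working version logs 'checkpoint: 12'.
Call chain: main.
First divergence: position 5 — shown 'checkpoint: 4', intended 'checkpoint: 12'.
Intended log window:
  3: count_flags start: n=6 cutoff=6
  4: hit index 1
  5: checkpoint: 12
  6: screen_input: scanning 6 entries
Execution walk:
  count_flags([5, 6, 10, 11, 9, 8], 6) -> 1  [called from index_entries, line 9]
  index_entries([5, 6, 10, 11, 9, 8], 6) -> 4  [called from main, line 28]
  screen_input([5, 6, 10, 11, 9, 8]) -> 3  [called from main, line 30]
Log origin:
  1 — main, line 27
  2 — index_entries, line 8
  3 — count_flags, line 2
  4 — index_entries, line 10
  5 — main, line 29
  6 — screen_input, line 15
  7-12 — screen_input, line 20
  13 — screen_input, line 21
  14 — main, line 31
A correct fix: line 12: replace `-` with `*`.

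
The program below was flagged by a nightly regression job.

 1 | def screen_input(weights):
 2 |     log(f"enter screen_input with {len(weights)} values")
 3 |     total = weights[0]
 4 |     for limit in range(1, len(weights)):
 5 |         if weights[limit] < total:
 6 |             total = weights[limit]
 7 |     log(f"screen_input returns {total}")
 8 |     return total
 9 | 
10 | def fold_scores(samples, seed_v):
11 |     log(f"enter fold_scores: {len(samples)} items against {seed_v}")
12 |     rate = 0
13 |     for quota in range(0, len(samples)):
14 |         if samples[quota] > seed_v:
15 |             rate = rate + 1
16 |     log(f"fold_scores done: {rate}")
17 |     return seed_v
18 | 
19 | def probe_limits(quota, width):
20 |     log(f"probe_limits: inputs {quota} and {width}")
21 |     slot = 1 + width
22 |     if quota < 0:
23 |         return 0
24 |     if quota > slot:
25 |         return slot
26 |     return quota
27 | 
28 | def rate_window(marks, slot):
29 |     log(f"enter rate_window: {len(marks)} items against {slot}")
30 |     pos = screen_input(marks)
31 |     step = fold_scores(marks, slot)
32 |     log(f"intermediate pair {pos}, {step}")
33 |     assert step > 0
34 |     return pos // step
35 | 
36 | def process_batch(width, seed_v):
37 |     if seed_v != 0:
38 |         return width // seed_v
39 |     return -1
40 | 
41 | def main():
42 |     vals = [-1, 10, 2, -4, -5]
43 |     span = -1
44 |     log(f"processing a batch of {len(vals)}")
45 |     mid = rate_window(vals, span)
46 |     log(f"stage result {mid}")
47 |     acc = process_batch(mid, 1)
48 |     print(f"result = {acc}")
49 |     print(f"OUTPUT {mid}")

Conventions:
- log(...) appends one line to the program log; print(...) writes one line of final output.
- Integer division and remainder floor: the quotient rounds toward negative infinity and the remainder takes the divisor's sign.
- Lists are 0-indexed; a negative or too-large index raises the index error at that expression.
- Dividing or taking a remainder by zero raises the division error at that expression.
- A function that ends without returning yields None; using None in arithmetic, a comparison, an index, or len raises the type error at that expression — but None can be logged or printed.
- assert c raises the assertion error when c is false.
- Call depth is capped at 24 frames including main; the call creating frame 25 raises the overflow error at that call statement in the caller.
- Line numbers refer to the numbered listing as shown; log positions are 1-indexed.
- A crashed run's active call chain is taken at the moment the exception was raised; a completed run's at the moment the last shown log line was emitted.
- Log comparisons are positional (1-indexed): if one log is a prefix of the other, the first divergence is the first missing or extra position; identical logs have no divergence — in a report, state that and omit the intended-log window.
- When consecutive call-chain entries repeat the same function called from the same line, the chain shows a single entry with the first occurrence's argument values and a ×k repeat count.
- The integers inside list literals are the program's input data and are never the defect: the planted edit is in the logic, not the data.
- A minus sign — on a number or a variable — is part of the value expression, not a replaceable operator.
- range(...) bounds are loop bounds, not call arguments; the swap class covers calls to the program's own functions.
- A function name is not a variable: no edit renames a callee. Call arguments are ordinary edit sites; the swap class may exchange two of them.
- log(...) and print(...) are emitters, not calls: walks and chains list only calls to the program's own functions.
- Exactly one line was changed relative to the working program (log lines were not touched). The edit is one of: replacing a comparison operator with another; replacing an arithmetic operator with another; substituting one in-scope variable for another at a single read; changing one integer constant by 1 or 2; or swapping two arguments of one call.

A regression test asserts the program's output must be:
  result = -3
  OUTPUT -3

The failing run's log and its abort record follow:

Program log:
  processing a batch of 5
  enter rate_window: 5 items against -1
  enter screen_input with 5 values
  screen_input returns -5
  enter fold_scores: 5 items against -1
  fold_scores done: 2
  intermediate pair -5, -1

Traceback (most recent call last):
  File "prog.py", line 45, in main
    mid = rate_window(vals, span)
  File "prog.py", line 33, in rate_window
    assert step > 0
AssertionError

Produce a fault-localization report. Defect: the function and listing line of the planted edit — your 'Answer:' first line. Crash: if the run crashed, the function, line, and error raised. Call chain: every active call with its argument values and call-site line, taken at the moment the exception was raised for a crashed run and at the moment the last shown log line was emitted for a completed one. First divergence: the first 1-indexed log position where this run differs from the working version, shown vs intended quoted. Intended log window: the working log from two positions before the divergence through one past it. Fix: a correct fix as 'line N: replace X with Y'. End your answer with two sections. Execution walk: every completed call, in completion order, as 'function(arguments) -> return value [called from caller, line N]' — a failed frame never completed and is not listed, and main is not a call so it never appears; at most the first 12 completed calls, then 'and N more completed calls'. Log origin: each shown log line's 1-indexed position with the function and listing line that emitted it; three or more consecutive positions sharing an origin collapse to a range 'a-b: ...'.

Answer: the defect is in fold_scores at line 17.
Core observation: The earliest visible damage is log position 7 — 'intermediate pair -5, -1' rather than the intended 'intermediate pair -5, 2'.
Crash: rate_window, line 33, AssertionError.
Call chain: main -> rate_window([-1, 10, 2, -4, -5], -1) (called at line 45).
First divergence: position 7 — shown 'intermediate pair -5, -1', intended 'intermediate pair -5, 2'.
Intended log window:
  5: enter fold_scores: 5 items against -1
  6: fold_scores done: 2
  7: intermediate pair -5, 2
  8: stage result -3
Execution walk:
  screen_input([-1, 10, 2, -4, -5]) -> -5  [called from rate_window, line 30]
  fold_scores([-1, 10, 2, -4, -5], -1) -> -1  [called from rate_window, line 31]
Log origins:
  1: from main, line 44
  2: from rate_window, line 29
  3: from screen_input, line 2
  4: from screen_input, line 7
  5: from fold_scores, line 11
  6: from fold_scores, line 16
  7: from rate_window, line 32
A correct fix: line 17: replace `seed_v` with `rate`.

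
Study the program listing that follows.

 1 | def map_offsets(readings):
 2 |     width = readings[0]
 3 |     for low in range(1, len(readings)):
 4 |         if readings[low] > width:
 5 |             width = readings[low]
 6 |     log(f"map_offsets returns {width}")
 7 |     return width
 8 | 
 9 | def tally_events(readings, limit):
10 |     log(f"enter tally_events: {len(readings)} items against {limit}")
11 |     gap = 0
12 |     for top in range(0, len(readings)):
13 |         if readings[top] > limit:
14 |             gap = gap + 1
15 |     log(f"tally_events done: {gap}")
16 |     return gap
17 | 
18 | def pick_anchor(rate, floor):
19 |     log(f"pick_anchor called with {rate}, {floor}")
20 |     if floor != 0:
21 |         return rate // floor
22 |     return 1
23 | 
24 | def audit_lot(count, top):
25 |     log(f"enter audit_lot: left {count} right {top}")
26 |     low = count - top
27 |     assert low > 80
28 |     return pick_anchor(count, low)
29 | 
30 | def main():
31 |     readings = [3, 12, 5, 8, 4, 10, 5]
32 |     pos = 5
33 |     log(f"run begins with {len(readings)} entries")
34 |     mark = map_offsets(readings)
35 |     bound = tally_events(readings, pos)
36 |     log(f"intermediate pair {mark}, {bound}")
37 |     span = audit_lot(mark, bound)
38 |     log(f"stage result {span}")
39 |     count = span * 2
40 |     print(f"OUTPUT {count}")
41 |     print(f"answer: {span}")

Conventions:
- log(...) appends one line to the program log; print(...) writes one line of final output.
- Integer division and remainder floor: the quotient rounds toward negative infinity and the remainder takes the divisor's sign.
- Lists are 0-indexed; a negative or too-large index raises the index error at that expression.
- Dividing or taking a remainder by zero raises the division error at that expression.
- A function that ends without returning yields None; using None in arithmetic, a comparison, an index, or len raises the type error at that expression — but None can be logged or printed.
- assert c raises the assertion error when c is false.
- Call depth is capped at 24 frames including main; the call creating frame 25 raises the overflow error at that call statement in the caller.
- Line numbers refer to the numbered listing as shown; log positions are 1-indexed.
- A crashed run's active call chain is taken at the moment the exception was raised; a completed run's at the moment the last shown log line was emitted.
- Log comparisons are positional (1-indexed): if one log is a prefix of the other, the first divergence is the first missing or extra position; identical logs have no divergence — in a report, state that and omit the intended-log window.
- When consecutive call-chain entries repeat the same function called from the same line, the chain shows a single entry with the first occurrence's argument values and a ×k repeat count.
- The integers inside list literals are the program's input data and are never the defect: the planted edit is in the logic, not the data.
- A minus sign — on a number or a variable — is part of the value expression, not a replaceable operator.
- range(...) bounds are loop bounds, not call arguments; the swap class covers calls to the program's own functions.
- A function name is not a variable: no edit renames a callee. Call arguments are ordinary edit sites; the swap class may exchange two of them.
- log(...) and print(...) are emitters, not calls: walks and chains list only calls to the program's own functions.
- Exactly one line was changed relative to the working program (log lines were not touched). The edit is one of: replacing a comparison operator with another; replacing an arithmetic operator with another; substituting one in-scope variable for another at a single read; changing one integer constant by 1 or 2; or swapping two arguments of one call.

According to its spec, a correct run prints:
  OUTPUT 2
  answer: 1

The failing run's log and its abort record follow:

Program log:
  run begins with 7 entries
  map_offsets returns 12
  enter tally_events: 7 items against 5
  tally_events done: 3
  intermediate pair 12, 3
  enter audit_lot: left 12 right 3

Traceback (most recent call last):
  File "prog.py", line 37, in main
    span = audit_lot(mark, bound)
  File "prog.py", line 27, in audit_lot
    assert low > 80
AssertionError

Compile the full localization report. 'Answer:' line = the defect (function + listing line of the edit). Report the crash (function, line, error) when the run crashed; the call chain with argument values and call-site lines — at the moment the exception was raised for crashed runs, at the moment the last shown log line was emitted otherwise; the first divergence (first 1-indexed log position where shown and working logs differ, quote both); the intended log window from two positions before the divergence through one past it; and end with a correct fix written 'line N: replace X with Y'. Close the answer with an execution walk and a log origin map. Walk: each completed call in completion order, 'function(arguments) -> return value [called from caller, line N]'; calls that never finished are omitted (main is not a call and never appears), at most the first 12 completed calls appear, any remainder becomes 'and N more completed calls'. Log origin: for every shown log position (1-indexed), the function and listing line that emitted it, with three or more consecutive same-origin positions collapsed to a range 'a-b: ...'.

Answer: the defect is in audit_lot at line 27.
The tell: The faulty run's log stops after 6 lines; the working version's next line would be 'pick_anchor called with 12, 9'.
Crash: audit_lot, line 27, AssertionError.
Call chain: main -> audit_lot(12, 3) (called at line 37).
First divergence: position 7 — the faulty run's log ends after 6 lines; the working version continues with 'pick_anchor called with 12, 9'.
Intended log window:
  5: intermediate pair 12, 3
  6: enter audit_lot: left 12 right 3
  7: pick_anchor called with 12, 9
  8: stage result 1
Execution walk:
  map_offsets([3, 12, 5, 8, 4, 10, 5]) -> 12  [called from main, line 34]
  tally_events([3, 12, 5, 8, 4, 10, 5], 5) -> 3  [called from main, line 35]
Origin of each log line:
  1: logged in main at line 33
  2: logged in map_offsets at line 6
  3: logged in tally_events at line 10
  4: logged in tally_events at line 15
  5: logged in main at line 36
  6: logged in audit_lot at line 25
A correct fix: line 27: replace `>` with `<=`.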